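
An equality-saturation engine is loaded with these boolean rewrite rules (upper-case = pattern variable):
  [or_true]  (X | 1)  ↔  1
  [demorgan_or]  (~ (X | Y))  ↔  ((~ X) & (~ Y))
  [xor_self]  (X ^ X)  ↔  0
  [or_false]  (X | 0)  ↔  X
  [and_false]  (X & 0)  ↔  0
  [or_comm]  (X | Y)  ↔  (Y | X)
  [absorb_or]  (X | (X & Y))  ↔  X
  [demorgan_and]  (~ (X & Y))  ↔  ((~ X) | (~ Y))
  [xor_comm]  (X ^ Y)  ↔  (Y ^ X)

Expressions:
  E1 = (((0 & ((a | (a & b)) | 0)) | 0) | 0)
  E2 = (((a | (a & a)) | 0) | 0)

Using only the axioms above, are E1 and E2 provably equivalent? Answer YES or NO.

All listed rules preserve value, hence provable equivalence implies equal values everywhere; look for a separating assignment.
a=1, b=0 gives E1 ↦ 0, E2 ↦ 1; values differ ⇒ not provably equivalent.

NO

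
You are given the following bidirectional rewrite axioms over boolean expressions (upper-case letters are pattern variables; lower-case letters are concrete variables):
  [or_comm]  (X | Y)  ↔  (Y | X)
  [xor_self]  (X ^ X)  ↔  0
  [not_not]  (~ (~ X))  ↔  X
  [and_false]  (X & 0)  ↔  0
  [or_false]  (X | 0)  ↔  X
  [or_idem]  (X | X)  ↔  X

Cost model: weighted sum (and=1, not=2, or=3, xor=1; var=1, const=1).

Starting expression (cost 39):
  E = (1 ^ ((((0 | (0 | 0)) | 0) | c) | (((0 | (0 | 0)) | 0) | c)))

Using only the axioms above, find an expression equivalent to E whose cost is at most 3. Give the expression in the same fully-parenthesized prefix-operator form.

(1 ^ c)   [cost 3]

1. [or_idem →] ((((0 | (0 | 0)) | 0) | c) | (((0 | (0 | 0)) | 0) | c))  →  (((0 | (0 | 0)) | 0) | c);  E = (1 ^ (((0 | (0 | 0)) | 0) | c))
2. [or_false →] ((0 | (0 | 0)) | 0)  →  (0 | (0 | 0));  E = (1 ^ ((0 | (0 | 0)) | c))
3. [or_false →] (0 | 0)  →  0;  E = (1 ^ ((0 | 0) | c))
4. [or_false →] (0 | 0)  →  0;  E = (1 ^ (0 | c))
5. [or_comm →] (0 | c)  →  (c | 0);  E = (1 ^ (c | 0))
6. [or_false →] (c | 0)  →  c;  cost 3 ≤ 3, done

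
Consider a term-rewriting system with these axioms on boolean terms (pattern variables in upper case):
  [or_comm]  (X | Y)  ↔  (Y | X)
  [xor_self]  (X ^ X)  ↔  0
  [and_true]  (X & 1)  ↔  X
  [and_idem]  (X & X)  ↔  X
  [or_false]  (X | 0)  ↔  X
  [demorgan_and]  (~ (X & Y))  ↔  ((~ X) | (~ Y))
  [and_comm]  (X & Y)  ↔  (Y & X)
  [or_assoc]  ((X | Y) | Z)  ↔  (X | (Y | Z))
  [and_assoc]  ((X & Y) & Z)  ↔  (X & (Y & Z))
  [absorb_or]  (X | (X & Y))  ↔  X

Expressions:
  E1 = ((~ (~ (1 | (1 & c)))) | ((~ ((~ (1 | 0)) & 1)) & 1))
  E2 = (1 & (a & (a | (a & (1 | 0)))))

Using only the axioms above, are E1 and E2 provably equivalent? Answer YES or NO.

NO

All listed rules preserve value, hence provable equivalence implies equal values everywhere; look for a separating assignment.
a=0, c=0 gives E1 ↦ 1, E2 ↦ 0; values differ ⇒ not provably equivalent.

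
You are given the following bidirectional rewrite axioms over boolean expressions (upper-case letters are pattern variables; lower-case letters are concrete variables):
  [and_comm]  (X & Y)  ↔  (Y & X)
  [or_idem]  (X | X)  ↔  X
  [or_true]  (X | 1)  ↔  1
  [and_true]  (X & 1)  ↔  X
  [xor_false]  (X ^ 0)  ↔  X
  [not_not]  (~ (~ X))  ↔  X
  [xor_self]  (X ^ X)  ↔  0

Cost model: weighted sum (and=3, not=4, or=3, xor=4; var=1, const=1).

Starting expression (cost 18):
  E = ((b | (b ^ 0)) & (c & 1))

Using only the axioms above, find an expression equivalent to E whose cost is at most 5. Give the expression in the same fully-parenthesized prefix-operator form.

(b & c)   [cost 5]

(1) (b ^ 0)  =[xor_false →]=  b    ⊢ ((b | b) & (c & 1))
(2) (c & 1)  =[and_true →]=  c    ⊢ ((b | b) & c)
(3) (b | b)  =[or_idem →]=  b    ⊢ cost 5, within 5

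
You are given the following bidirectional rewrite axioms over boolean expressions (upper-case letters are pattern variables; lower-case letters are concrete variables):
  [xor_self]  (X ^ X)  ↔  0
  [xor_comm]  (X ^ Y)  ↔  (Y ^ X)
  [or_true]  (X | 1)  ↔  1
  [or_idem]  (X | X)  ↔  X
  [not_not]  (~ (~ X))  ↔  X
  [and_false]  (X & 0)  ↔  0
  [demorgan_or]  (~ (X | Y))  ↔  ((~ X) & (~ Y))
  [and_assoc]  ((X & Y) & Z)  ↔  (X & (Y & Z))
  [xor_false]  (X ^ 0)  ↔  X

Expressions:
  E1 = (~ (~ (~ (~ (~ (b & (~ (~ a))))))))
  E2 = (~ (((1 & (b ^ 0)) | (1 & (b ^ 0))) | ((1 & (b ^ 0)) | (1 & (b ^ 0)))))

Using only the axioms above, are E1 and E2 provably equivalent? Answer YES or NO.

NO

All listed rules preserve value, hence provable equivalence implies equal values everywhere; look for a separating assignment.
a=0, b=1 gives E1 ↦ 1, E2 ↦ 0; values differ ⇒ not provably equivalent.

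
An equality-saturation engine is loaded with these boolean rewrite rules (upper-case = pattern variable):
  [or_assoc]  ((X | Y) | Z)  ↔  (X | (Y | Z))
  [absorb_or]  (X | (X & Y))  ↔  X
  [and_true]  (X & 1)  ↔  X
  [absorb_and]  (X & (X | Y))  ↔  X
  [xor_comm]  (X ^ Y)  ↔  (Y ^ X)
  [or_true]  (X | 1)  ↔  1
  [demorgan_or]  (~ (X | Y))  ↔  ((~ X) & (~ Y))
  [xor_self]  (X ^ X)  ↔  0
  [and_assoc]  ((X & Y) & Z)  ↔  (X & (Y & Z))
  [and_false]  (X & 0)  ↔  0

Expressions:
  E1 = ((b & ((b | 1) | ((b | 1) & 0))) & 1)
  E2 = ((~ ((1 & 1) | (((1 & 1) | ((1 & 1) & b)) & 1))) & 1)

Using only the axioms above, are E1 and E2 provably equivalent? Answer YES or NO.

NO

Every axiom is a valid identity, so a rewrite proof would force E1 and E2 to agree under every assignment.
At b=1: E1 = 1 but E2 = 0; they differ, so no derivation exists.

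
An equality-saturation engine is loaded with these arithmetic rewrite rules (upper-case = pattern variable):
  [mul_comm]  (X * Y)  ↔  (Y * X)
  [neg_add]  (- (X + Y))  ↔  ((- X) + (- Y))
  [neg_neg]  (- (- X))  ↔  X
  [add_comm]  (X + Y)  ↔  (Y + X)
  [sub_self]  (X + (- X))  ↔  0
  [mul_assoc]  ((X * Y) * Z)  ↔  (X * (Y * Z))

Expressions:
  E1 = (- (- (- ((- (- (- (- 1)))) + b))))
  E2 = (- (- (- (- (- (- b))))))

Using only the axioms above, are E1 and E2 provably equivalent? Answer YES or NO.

All listed rules preserve value, hence provable equivalence implies equal values everywhere; look for a separating assignment.
b=0 gives E1 ↦ -1, E2 ↦ 0; values differ ⇒ not provably equivalent.

NO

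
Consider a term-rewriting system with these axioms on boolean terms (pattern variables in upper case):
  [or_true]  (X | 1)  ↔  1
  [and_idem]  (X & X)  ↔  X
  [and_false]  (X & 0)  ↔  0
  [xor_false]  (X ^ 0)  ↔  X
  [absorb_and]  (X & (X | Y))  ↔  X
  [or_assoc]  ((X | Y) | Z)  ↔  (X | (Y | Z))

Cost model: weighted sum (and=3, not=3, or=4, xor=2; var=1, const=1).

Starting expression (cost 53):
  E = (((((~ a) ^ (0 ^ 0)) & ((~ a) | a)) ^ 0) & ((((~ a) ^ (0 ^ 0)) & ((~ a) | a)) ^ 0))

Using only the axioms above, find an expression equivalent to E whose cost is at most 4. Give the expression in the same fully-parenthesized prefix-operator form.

(~ a)   [cost 4]

(1) (((((~ a) ^ (0 ^ 0)) & ((~ a) | a)) ^ 0) & ((((~ a) ^ (0 ^ 0)) & ((~ a) | a)) ^ 0))  =[and_idem →]=  ((((~ a) ^ (0 ^ 0)) & ((~ a) | a)) ^ 0)
(2) (0 ^ 0)  =[xor_false →]=  0    ⊢ ((((~ a) ^ 0) & ((~ a) | a)) ^ 0)
(3) ((~ a) ^ 0)  =[xor_false →]=  (~ a)    ⊢ (((~ a) & ((~ a) | a)) ^ 0)
(4) ((~ a) & ((~ a) | a))  =[absorb_and →]=  (~ a)    ⊢ ((~ a) ^ 0)
(5) ((~ a) ^ 0)  =[xor_false →]=  (~ a)    ⊢ cost 4, within 4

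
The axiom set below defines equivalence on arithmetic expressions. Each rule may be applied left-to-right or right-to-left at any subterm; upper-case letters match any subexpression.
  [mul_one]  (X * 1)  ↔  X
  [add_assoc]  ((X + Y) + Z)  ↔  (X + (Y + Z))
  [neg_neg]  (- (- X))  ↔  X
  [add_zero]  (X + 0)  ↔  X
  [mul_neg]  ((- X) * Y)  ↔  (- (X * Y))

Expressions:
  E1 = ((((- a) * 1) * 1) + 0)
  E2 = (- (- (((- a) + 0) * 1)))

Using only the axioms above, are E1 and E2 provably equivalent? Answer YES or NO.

YES

1. [mul_one →] (((- a) * 1) * 1)  →  ((- a) * 1);  E1 = (((- a) * 1) + 0)
2. [mul_one →] ((- a) * 1)  →  (- a);  E1 = ((- a) + 0)
3. [add_zero →] ((- a) + 0)  →  (- a)
4. [neg_neg ←] a  →  (- (- a));  E1 = (- (- (- a)))
5. [mul_one ←] (- a)  →  ((- a) * 1);  E1 = (- (- ((- a) * 1)))
6. [add_zero ←] (- a)  →  ((- a) + 0);  this is E2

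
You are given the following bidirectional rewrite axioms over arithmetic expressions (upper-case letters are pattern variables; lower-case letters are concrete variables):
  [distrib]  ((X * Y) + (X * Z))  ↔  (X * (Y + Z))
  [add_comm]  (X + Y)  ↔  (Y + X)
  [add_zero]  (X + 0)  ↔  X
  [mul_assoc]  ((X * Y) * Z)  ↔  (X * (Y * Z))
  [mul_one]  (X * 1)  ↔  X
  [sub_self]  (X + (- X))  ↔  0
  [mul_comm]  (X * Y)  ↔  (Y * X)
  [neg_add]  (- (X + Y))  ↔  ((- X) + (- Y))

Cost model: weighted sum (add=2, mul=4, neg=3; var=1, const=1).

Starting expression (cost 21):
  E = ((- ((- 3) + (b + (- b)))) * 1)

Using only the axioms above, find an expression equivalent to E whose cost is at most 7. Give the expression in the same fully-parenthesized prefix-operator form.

(- (- 3))   [cost 7]

1. [sub_self →] (b + (- b))  →  0;  E = ((- ((- 3) + 0)) * 1)
2. [mul_one →] ((- ((- 3) + 0)) * 1)  →  (- ((- 3) + 0))
3. [add_zero →] ((- 3) + 0)  →  (- 3);  cost 7 ≤ 7, done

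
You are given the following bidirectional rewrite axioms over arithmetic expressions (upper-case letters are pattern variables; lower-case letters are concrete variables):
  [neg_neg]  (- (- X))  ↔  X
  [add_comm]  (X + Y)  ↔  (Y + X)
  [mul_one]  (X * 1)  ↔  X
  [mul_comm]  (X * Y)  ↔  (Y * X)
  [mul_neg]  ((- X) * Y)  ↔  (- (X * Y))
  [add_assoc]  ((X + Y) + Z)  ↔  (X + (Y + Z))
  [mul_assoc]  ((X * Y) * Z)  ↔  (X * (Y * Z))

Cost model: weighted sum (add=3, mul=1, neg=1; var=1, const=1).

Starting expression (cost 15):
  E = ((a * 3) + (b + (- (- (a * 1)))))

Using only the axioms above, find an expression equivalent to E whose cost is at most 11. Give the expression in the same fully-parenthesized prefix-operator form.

step 1: mul_one (→) rewrites (a * 1) into a, now ((a * 3) + (b + (- (- a))))
step 2: neg_neg (→) rewrites (- (- a)) into a, reaching cost 11 (bound 11)

((a * 3) + (b + a))   [cost 11]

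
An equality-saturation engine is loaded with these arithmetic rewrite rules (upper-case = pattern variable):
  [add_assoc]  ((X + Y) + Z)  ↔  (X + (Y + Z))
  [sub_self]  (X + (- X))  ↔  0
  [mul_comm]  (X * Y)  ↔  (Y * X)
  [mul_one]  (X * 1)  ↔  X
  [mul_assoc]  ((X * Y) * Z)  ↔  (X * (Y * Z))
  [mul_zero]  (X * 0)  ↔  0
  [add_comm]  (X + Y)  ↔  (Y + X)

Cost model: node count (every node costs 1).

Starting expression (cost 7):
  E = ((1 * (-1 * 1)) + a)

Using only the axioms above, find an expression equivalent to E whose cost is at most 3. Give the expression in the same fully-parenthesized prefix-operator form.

(1) (1 * (-1 * 1))  =[mul_comm →]=  ((-1 * 1) * 1)    ⊢ (((-1 * 1) * 1) + a)
(2) ((-1 * 1) * 1)  =[mul_one →]=  (-1 * 1)    ⊢ ((-1 * 1) + a)
(3) (-1 * 1)  =[mul_one →]=  -1    ⊢ cost 3, within 3

(-1 + a)   [cost 3]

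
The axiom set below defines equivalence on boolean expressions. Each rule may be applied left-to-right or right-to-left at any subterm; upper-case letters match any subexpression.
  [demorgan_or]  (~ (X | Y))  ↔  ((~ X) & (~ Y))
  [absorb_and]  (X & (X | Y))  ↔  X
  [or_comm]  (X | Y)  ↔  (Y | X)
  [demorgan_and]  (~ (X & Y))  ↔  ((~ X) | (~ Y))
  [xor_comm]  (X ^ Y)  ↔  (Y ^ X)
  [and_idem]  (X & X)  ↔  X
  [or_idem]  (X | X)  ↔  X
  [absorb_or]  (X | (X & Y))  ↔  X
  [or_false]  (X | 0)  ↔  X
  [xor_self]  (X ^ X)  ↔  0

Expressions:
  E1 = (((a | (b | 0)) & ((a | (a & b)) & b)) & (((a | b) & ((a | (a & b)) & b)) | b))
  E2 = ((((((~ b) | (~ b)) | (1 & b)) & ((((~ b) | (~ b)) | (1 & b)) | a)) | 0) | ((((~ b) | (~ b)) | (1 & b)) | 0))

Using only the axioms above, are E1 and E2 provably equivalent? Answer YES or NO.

Every axiom is a valid identity, so a rewrite proof would force E1 and E2 to agree under every assignment.
At a=0, b=0: E1 = 0 but E2 = 1; they differ, so no derivation exists.

NO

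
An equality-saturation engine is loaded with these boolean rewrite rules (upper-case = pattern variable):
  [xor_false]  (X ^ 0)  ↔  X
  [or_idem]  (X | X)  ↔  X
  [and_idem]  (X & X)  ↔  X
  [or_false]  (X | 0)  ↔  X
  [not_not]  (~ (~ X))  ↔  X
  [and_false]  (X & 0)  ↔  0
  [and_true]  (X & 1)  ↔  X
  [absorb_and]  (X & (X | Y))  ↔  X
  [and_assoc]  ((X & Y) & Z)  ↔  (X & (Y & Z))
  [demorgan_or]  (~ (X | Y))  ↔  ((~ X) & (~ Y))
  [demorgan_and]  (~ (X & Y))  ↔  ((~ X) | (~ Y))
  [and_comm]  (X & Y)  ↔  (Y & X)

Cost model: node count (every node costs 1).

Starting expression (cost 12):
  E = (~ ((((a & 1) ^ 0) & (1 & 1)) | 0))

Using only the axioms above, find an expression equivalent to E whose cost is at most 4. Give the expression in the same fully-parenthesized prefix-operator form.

1. [or_false →] ((((a & 1) ^ 0) & (1 & 1)) | 0)  →  (((a & 1) ^ 0) & (1 & 1));  E = (~ (((a & 1) ^ 0) & (1 & 1)))
2. [and_idem →] (1 & 1)  →  1;  E = (~ (((a & 1) ^ 0) & 1))
3. [xor_false →] ((a & 1) ^ 0)  →  (a & 1);  E = (~ ((a & 1) & 1))
4. [and_true →] (a & 1)  →  a;  cost 4 ≤ 4, done

(~ (a & 1))   [cost 4]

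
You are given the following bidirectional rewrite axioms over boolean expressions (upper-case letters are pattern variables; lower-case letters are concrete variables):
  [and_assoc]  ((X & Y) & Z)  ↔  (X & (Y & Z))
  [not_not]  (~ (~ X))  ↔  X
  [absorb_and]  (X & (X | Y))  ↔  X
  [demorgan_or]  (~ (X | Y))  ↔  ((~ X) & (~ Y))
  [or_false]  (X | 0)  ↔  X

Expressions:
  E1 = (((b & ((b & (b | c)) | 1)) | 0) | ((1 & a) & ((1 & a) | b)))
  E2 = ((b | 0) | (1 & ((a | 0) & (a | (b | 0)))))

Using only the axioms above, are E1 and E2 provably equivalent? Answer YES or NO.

YES

1. [absorb_and →] ((1 & a) & ((1 & a) | b))  →  (1 & a);  E1 = (((b & ((b & (b | c)) | 1)) | 0) | (1 & a))
2. [absorb_and →] (b & (b | c))  →  b;  E1 = (((b & (b | 1)) | 0) | (1 & a))
3. [absorb_and →] (b & (b | 1))  →  b;  E1 = ((b | 0) | (1 & a))
4. [absorb_and ←] a  →  (a & (a | b));  E1 = ((b | 0) | (1 & (a & (a | b))))
5. [or_false ←] b  →  (b | 0);  E1 = ((b | 0) | (1 & (a & (a | (b | 0)))))
6. [or_false ←] a  →  (a | 0);  this is E2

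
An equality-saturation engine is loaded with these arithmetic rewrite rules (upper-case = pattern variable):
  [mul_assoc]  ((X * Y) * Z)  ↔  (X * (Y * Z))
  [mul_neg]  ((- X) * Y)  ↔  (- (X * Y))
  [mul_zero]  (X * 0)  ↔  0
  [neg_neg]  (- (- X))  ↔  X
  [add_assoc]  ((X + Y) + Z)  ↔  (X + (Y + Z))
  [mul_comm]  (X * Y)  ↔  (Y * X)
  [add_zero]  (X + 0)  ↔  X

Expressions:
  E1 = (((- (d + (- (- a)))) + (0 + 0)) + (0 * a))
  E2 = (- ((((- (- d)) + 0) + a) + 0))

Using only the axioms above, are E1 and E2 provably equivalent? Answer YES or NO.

1. [neg_neg →] (- (- a))  →  a;  E1 = (((- (d + a)) + (0 + 0)) + (0 * a))
2. [mul_comm →] (0 * a)  →  (a * 0);  E1 = (((- (d + a)) + (0 + 0)) + (a * 0))
3. [mul_zero →] (a * 0)  →  0;  E1 = (((- (d + a)) + (0 + 0)) + 0)
4. [add_zero →] (0 + 0)  →  0;  E1 = (((- (d + a)) + 0) + 0)
5. [add_zero →] ((- (d + a)) + 0)  →  (- (d + a));  E1 = ((- (d + a)) + 0)
6. [add_zero →] ((- (d + a)) + 0)  →  (- (d + a))
7. [neg_neg ←] d  →  (- (- d));  E1 = (- ((- (- d)) + a))
8. [add_zero ←] ((- (- d)) + a)  →  (((- (- d)) + a) + 0);  E1 = (- (((- (- d)) + a) + 0))
9. [add_zero ←] (- (- d))  →  ((- (- d)) + 0);  this is E2

YES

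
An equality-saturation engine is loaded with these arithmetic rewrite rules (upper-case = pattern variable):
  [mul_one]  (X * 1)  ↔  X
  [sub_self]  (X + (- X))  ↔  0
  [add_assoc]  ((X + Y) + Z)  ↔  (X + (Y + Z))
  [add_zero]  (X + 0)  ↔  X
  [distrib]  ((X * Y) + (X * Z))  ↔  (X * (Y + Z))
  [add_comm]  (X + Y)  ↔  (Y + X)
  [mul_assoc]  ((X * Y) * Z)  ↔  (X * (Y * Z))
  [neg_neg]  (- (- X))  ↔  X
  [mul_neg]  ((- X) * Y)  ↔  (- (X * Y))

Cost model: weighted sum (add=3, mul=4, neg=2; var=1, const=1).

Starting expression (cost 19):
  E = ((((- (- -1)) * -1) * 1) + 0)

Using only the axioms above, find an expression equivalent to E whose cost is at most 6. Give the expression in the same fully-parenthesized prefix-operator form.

(1) (- (- -1))  =[neg_neg →]=  -1    ⊢ (((-1 * -1) * 1) + 0)
(2) ((-1 * -1) * 1)  =[mul_one →]=  (-1 * -1)    ⊢ ((-1 * -1) + 0)
(3) ((-1 * -1) + 0)  =[add_zero →]=  (-1 * -1)    ⊢ cost 6, within 6

(-1 * -1)   [cost 6]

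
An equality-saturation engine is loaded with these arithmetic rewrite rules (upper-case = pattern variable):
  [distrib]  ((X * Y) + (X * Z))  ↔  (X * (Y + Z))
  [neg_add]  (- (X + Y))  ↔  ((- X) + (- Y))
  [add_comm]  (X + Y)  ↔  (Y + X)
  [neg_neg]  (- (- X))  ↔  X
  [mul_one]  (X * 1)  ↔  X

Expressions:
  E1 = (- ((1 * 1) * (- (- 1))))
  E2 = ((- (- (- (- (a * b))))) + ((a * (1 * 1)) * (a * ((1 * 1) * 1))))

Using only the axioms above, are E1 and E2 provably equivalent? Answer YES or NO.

The axioms are sound identities: if E1 ↔* E2 then E1 and E2 evaluate identically under any assignment.
Under a=0, b=0: E1 evaluates to -1, E2 to 0. Distinct ⇒ no rewrite sequence connects them.

NO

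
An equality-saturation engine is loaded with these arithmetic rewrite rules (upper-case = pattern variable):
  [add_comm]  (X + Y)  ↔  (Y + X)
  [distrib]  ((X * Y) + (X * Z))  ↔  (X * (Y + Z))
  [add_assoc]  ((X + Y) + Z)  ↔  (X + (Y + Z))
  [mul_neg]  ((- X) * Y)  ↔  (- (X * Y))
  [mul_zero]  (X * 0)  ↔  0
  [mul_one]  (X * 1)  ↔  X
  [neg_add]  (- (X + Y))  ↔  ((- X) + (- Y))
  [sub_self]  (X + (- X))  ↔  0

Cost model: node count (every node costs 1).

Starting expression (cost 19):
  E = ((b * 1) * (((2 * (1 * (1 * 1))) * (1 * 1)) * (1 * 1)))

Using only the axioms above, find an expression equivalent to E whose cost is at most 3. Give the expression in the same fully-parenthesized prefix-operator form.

(1) (1 * 1)  =[mul_one →]=  1    ⊢ ((b * 1) * (((2 * (1 * 1)) * (1 * 1)) * (1 * 1)))
(2) (1 * 1)  =[mul_one →]=  1    ⊢ ((b * 1) * (((2 * (1 * 1)) * (1 * 1)) * 1))
(3) (1 * 1)  =[mul_one →]=  1    ⊢ ((b * 1) * (((2 * 1) * (1 * 1)) * 1))
(4) (b * 1)  =[mul_one →]=  b    ⊢ (b * (((2 * 1) * (1 * 1)) * 1))
(5) (((2 * 1) * (1 * 1)) * 1)  =[mul_one →]=  ((2 * 1) * (1 * 1))    ⊢ (b * ((2 * 1) * (1 * 1)))
(6) (2 * 1)  =[mul_one →]=  2    ⊢ (b * (2 * (1 * 1)))
(7) (1 * 1)  =[mul_one →]=  1    ⊢ (b * (2 * 1))
(8) (2 * 1)  =[mul_one →]=  2    ⊢ cost 3, within 3

(b * 2)   [cost 3]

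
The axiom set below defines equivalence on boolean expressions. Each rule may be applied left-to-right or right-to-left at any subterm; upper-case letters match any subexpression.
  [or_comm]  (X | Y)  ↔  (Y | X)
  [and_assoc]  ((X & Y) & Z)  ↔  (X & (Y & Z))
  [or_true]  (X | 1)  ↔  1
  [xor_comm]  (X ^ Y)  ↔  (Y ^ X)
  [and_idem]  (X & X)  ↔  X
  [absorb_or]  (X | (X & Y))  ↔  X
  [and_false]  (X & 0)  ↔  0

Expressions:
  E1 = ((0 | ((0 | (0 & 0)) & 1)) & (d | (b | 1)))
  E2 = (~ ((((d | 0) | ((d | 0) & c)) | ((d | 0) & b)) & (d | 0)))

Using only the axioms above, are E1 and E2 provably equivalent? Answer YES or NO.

NO

All listed rules preserve value, hence provable equivalence implies equal values everywhere; look for a separating assignment.
b=0, c=0, d=0 gives E1 ↦ 0, E2 ↦ 1; values differ ⇒ not provably equivalent.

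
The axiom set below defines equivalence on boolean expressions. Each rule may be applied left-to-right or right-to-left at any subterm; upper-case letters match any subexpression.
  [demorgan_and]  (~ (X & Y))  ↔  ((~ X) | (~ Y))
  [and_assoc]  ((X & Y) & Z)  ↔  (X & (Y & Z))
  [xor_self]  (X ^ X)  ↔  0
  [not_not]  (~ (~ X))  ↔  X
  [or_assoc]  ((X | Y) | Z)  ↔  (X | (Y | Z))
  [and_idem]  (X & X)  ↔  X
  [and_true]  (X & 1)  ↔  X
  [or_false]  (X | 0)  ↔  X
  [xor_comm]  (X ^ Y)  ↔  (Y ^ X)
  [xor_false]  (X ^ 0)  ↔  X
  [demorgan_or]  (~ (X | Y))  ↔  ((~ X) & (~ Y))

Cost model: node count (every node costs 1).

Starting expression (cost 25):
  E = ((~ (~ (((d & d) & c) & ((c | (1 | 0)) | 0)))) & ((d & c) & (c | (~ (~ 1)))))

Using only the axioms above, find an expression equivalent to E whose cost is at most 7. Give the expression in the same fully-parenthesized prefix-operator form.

step 1: not_not (→) rewrites (~ (~ (((d & d) & c) & ((c | (1 | 0)) | 0)))) into (((d & d) & c) & ((c | (1 | 0)) | 0)), now ((((d & d) & c) & ((c | (1 | 0)) | 0)) & ((d & c) & (c | (~ (~ 1)))))
step 2: or_false (→) rewrites ((c | (1 | 0)) | 0) into (c | (1 | 0)), now ((((d & d) & c) & (c | (1 | 0))) & ((d & c) & (c | (~ (~ 1)))))
step 3: and_idem (→) rewrites (d & d) into d, now (((d & c) & (c | (1 | 0))) & ((d & c) & (c | (~ (~ 1)))))
step 4: not_not (→) rewrites (~ (~ 1)) into 1, now (((d & c) & (c | (1 | 0))) & ((d & c) & (c | 1)))
step 5: or_false (→) rewrites (1 | 0) into 1, now (((d & c) & (c | 1)) & ((d & c) & (c | 1)))
step 6: and_idem (→) rewrites (((d & c) & (c | 1)) & ((d & c) & (c | 1))) into ((d & c) & (c | 1)), reaching cost 7 (bound 7)

((d & c) & (c | 1))   [cost 7]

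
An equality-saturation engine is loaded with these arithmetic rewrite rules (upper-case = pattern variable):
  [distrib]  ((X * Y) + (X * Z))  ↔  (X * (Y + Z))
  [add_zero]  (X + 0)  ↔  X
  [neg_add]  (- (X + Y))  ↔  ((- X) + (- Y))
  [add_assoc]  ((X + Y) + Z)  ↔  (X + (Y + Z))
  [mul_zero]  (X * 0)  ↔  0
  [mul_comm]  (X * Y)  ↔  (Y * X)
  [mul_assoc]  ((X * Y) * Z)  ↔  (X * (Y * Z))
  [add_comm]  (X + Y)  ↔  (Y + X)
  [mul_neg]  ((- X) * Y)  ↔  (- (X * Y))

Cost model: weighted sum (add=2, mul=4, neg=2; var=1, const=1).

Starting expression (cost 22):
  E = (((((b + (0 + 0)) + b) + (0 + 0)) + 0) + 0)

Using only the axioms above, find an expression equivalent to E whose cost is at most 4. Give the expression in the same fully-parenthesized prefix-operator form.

(b + b)   [cost 4]

(1) (0 + 0)  =[add_zero →]=  0    ⊢ (((((b + 0) + b) + (0 + 0)) + 0) + 0)
(2) (0 + 0)  =[add_zero →]=  0    ⊢ (((((b + 0) + b) + 0) + 0) + 0)
(3) (b + 0)  =[add_zero →]=  b    ⊢ ((((b + b) + 0) + 0) + 0)
(4) ((b + b) + 0)  =[add_zero →]=  (b + b)    ⊢ (((b + b) + 0) + 0)
(5) ((b + b) + 0)  =[add_zero →]=  (b + b)    ⊢ ((b + b) + 0)
(6) ((b + b) + 0)  =[add_zero →]=  (b + b)    ⊢ cost 4, within 4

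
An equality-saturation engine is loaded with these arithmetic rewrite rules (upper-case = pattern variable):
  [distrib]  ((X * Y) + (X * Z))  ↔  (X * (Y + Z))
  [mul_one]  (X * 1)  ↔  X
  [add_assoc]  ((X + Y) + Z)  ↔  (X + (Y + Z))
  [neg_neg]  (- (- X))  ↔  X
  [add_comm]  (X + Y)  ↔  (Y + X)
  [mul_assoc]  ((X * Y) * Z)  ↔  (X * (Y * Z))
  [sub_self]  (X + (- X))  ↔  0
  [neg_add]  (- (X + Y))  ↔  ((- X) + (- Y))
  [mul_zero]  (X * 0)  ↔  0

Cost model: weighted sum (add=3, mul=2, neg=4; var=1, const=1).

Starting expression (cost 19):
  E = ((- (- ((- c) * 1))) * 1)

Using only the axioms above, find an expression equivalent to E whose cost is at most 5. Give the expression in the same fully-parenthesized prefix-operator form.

1. [mul_one →] ((- (- ((- c) * 1))) * 1)  →  (- (- ((- c) * 1)))
2. [mul_one →] ((- c) * 1)  →  (- c);  E = (- (- (- c)))
3. [neg_neg →] (- (- c))  →  c;  cost 5 ≤ 5, done

(- c)   [cost 5]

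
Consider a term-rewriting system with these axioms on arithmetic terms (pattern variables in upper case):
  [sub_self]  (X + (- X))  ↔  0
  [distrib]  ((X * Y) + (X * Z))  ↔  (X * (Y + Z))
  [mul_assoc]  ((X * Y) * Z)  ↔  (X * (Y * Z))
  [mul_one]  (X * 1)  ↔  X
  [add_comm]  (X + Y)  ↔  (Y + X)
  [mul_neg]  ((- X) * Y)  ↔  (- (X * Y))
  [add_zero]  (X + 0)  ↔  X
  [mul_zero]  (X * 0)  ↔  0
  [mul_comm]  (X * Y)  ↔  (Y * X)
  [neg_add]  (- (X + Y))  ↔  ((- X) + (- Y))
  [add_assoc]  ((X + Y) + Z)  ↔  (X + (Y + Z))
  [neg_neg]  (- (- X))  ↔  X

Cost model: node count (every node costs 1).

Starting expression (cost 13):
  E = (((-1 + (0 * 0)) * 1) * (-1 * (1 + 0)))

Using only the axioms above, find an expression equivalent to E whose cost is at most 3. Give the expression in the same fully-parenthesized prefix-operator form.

step 1: mul_zero (→) rewrites (0 * 0) into 0, now (((-1 + 0) * 1) * (-1 * (1 + 0)))
step 2: add_zero (→) rewrites (1 + 0) into 1, now (((-1 + 0) * 1) * (-1 * 1))
step 3: mul_one (→) rewrites ((-1 + 0) * 1) into (-1 + 0), now ((-1 + 0) * (-1 * 1))
step 4: mul_one (→) rewrites (-1 * 1) into -1, now ((-1 + 0) * -1)
step 5: add_zero (→) rewrites (-1 + 0) into -1, reaching cost 3 (bound 3)

(-1 * -1)   [cost 3]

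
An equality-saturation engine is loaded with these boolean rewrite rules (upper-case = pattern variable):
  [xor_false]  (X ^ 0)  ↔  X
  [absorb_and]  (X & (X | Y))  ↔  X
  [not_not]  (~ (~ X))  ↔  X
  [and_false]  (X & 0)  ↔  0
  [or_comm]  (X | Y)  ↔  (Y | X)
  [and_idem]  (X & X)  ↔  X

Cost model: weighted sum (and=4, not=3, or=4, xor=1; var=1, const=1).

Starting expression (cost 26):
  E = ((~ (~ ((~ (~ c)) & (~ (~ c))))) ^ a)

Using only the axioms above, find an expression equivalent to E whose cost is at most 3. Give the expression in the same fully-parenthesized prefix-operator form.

(1) ((~ (~ c)) & (~ (~ c)))  =[and_idem →]=  (~ (~ c))    ⊢ ((~ (~ (~ (~ c)))) ^ a)
(2) (~ (~ (~ (~ c))))  =[not_not →]=  (~ (~ c))    ⊢ ((~ (~ c)) ^ a)
(3) (~ (~ c))  =[not_not →]=  c    ⊢ cost 3, within 3

(c ^ a)   [cost 3]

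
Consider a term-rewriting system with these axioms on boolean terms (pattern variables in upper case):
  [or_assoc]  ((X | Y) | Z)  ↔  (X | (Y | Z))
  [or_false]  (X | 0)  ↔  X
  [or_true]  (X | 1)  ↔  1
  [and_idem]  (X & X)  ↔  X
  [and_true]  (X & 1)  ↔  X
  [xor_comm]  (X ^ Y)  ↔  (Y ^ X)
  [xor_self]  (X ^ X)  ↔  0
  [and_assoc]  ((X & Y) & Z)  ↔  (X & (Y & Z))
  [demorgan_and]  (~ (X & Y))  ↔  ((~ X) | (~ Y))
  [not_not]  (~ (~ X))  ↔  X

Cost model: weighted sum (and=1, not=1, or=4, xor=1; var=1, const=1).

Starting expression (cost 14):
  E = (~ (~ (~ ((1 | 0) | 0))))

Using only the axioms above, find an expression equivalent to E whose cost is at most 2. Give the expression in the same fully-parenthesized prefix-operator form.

step 1: not_not (→) rewrites (~ (~ (~ ((1 | 0) | 0)))) into (~ ((1 | 0) | 0))
step 2: or_false (→) rewrites ((1 | 0) | 0) into (1 | 0), now (~ (1 | 0))
step 3: or_false (→) rewrites (1 | 0) into 1, reaching cost 2 (bound 2)

(~ 1)   [cost 2]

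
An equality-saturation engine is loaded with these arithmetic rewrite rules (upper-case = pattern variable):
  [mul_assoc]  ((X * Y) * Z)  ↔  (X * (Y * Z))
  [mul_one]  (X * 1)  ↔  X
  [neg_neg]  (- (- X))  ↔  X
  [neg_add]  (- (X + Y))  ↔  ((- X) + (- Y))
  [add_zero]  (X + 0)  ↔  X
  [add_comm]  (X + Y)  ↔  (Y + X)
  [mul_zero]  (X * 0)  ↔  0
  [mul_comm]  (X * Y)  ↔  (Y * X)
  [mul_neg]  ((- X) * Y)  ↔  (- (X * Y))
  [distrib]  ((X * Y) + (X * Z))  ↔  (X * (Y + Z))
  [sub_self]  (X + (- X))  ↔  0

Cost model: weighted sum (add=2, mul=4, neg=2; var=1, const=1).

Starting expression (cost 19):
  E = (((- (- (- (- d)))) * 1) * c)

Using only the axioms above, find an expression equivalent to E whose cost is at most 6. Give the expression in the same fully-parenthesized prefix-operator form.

1. [neg_neg →] (- (- (- (- d))))  →  (- (- d));  E = (((- (- d)) * 1) * c)
2. [mul_one →] ((- (- d)) * 1)  →  (- (- d));  E = ((- (- d)) * c)
3. [neg_neg →] (- (- d))  →  d;  cost 6 ≤ 6, done

(d * c)   [cost 6]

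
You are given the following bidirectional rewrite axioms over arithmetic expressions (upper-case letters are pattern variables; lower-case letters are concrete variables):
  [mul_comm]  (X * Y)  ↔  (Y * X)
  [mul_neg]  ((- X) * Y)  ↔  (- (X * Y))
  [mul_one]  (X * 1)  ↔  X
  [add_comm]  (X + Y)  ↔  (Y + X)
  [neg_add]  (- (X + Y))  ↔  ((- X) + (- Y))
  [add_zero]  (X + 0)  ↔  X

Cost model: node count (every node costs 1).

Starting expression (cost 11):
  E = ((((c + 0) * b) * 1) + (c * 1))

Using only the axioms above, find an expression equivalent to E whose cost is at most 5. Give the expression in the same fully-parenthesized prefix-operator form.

((c * b) + c)   [cost 5]

(1) (((c + 0) * b) * 1)  =[mul_one →]=  ((c + 0) * b)    ⊢ (((c + 0) * b) + (c * 1))
(2) (c * 1)  =[mul_one →]=  c    ⊢ (((c + 0) * b) + c)
(3) (c + 0)  =[add_zero →]=  c    ⊢ cost 5, within 5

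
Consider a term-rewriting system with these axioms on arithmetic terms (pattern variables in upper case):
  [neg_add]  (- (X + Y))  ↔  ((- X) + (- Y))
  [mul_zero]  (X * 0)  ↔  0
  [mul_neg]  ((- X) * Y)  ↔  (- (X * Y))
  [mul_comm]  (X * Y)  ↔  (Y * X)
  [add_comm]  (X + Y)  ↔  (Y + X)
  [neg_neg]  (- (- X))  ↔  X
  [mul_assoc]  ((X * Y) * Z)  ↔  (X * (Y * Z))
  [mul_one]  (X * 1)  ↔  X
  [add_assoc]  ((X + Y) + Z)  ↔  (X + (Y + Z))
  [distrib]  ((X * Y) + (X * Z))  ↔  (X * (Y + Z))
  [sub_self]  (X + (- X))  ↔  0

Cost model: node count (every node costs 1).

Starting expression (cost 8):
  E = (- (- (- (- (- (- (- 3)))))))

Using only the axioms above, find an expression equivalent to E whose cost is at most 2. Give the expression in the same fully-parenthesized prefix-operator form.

(1) (- (- (- 3)))  =[neg_neg →]=  (- 3)    ⊢ (- (- (- (- (- 3)))))
(2) (- (- (- (- 3))))  =[neg_neg →]=  (- (- 3))    ⊢ (- (- (- 3)))
(3) (- (- 3))  =[neg_neg →]=  3    ⊢ cost 2, within 2

(- 3)   [cost 2]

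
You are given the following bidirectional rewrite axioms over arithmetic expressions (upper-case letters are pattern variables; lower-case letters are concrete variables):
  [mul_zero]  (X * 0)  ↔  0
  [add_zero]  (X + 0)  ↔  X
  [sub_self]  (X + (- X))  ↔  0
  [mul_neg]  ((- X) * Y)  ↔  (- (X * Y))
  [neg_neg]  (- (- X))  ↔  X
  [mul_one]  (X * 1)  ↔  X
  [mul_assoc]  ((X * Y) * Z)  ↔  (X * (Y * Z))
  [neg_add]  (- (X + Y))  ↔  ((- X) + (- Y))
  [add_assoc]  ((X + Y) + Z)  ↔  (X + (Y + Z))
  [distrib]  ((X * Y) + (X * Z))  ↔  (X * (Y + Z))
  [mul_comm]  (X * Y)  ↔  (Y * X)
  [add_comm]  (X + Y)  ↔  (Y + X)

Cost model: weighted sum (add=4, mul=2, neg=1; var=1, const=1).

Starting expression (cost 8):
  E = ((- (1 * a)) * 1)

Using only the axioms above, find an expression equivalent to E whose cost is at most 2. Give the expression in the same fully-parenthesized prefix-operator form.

(- a)   [cost 2]

step 1: mul_comm (→) rewrites (1 * a) into (a * 1), now ((- (a * 1)) * 1)
step 2: mul_one (→) rewrites ((- (a * 1)) * 1) into (- (a * 1))
step 3: mul_one (→) rewrites (a * 1) into a, reaching cost 2 (bound 2)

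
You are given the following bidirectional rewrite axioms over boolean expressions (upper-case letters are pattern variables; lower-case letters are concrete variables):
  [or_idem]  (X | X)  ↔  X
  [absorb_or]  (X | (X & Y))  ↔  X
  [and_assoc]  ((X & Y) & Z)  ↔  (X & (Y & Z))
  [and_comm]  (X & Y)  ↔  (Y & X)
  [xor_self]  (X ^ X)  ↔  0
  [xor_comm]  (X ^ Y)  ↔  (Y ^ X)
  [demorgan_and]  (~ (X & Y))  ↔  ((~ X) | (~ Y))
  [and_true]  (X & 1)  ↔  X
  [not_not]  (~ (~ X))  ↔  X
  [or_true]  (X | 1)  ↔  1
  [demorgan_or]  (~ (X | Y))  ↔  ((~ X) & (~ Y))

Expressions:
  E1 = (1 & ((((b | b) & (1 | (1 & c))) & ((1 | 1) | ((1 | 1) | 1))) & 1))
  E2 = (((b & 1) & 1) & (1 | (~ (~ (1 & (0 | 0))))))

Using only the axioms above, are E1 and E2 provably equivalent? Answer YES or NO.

1. [and_true →] ((((b | b) & (1 | (1 & c))) & ((1 | 1) | ((1 | 1) | 1))) & 1)  →  (((b | b) & (1 | (1 & c))) & ((1 | 1) | ((1 | 1) | 1)));  E1 = (1 & (((b | b) & (1 | (1 & c))) & ((1 | 1) | ((1 | 1) | 1))))
2. [or_idem →] (1 | 1)  →  1;  E1 = (1 & (((b | b) & (1 | (1 & c))) & ((1 | 1) | (1 | 1))))
3. [absorb_or →] (1 | (1 & c))  →  1;  E1 = (1 & (((b | b) & 1) & ((1 | 1) | (1 | 1))))
4. [or_idem →] ((1 | 1) | (1 | 1))  →  (1 | 1);  E1 = (1 & (((b | b) & 1) & (1 | 1)))
5. [or_idem →] (b | b)  →  b;  E1 = (1 & ((b & 1) & (1 | 1)))
6. [and_true →] (b & 1)  →  b;  E1 = (1 & (b & (1 | 1)))
7. [or_idem →] (1 | 1)  →  1;  E1 = (1 & (b & 1))
8. [and_true →] (b & 1)  →  b;  E1 = (1 & b)
9. [and_comm →] (1 & b)  →  (b & 1)
10. [absorb_or ←] 1  →  (1 | (1 & 0));  E1 = (b & (1 | (1 & 0)))
11. [and_true ←] b  →  (b & 1);  E1 = ((b & 1) & (1 | (1 & 0)))
12. [or_idem ←] 0  →  (0 | 0);  E1 = ((b & 1) & (1 | (1 & (0 | 0))))
13. [and_true ←] (b & 1)  →  ((b & 1) & 1);  E1 = (((b & 1) & 1) & (1 | (1 & (0 | 0))))
14. [not_not ←] (1 & (0 | 0))  →  (~ (~ (1 & (0 | 0))));  this is E2

YES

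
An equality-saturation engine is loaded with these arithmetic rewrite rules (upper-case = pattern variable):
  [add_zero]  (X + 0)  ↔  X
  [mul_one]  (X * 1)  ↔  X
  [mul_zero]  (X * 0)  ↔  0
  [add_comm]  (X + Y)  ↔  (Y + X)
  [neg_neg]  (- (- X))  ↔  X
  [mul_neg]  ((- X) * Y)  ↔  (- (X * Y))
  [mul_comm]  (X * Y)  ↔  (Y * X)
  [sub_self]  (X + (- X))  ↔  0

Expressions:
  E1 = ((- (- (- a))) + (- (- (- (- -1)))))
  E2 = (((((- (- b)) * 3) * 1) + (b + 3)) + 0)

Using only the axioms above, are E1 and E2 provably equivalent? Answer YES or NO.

NO

Every axiom is a valid identity, so a rewrite proof would force E1 and E2 to agree under every assignment.
At a=0, b=0: E1 = -1 but E2 = 3; they differ, so no derivation exists.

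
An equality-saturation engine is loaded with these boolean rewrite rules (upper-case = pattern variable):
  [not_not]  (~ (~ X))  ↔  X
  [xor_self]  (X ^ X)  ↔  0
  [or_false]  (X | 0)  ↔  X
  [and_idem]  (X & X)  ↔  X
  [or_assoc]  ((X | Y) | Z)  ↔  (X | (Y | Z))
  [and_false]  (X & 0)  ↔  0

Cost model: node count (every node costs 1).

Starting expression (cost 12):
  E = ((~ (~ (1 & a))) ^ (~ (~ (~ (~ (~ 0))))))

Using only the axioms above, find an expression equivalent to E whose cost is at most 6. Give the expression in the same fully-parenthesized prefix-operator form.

((1 & a) ^ (~ 0))   [cost 6]

step 1: not_not (→) rewrites (~ (~ (~ (~ 0)))) into (~ (~ 0)), now ((~ (~ (1 & a))) ^ (~ (~ (~ 0))))
step 2: not_not (→) rewrites (~ (~ 0)) into 0, now ((~ (~ (1 & a))) ^ (~ 0))
step 3: not_not (→) rewrites (~ (~ (1 & a))) into (1 & a), reaching cost 6 (bound 6)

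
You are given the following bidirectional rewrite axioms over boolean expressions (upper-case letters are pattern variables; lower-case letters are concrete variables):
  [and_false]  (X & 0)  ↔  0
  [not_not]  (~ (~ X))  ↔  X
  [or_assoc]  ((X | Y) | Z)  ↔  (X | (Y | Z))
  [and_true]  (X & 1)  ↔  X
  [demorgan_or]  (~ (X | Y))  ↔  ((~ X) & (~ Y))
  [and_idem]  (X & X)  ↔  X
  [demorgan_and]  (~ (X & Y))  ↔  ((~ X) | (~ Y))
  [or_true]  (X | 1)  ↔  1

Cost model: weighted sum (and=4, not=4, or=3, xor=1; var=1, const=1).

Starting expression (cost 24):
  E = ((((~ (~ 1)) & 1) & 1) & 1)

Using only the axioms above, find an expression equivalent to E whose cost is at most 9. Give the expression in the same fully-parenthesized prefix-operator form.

step 1: and_true (→) rewrites ((((~ (~ 1)) & 1) & 1) & 1) into (((~ (~ 1)) & 1) & 1)
step 2: and_true (→) rewrites (((~ (~ 1)) & 1) & 1) into ((~ (~ 1)) & 1)
step 3: and_true (→) rewrites ((~ (~ 1)) & 1) into (~ (~ 1)), reaching cost 9 (bound 9)

(~ (~ 1))   [cost 9]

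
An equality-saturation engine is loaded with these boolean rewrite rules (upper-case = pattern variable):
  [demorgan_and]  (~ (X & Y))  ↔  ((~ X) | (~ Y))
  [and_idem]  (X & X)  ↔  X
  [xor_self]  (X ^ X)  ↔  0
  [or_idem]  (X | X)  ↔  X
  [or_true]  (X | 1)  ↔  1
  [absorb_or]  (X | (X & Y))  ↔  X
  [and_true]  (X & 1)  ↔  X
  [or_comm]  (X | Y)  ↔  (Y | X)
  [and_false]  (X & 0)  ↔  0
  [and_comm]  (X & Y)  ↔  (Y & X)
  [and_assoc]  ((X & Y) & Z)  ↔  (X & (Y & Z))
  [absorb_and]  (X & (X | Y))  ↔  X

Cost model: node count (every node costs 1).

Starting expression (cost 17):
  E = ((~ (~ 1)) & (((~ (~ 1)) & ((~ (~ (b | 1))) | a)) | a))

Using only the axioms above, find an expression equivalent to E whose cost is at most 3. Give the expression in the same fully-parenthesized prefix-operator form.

(~ (~ 1))   [cost 3]

1. [or_true →] (b | 1)  →  1;  E = ((~ (~ 1)) & (((~ (~ 1)) & ((~ (~ 1)) | a)) | a))
2. [absorb_and →] ((~ (~ 1)) & ((~ (~ 1)) | a))  →  (~ (~ 1));  E = ((~ (~ 1)) & ((~ (~ 1)) | a))
3. [absorb_and →] ((~ (~ 1)) & ((~ (~ 1)) | a))  →  (~ (~ 1));  cost 3 ≤ 3, done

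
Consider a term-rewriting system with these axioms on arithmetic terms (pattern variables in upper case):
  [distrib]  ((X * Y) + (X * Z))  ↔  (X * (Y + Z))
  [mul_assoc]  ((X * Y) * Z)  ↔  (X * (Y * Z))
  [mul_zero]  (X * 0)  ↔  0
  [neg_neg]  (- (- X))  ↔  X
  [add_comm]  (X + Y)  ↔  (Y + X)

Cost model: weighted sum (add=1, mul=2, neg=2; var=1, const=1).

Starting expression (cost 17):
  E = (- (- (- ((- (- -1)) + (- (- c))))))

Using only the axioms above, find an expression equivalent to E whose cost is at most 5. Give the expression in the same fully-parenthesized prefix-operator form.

(- (-1 + c))   [cost 5]

step 1: neg_neg (→) rewrites (- (- c)) into c, now (- (- (- ((- (- -1)) + c))))
step 2: neg_neg (→) rewrites (- (- (- ((- (- -1)) + c)))) into (- ((- (- -1)) + c))
step 3: neg_neg (→) rewrites (- (- -1)) into -1, reaching cost 5 (bound 5)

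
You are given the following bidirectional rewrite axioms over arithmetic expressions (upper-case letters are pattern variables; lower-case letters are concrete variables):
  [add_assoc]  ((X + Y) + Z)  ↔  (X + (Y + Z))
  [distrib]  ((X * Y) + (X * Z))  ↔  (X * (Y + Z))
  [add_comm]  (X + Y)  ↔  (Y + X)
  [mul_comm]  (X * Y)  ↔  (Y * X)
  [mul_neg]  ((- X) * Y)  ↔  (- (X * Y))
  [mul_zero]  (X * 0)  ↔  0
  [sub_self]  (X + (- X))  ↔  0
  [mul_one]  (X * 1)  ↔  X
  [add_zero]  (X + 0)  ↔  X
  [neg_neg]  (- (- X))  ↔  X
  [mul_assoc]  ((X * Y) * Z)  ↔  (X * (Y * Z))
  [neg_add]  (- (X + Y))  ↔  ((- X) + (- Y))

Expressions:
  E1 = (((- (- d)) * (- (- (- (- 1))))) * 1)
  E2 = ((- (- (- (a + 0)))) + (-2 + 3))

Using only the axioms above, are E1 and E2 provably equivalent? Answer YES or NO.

NO

Every axiom is a valid identity, so a rewrite proof would force E1 and E2 to agree under every assignment.
At a=0, d=0: E1 = 0 but E2 = 1; they differ, so no derivation exists.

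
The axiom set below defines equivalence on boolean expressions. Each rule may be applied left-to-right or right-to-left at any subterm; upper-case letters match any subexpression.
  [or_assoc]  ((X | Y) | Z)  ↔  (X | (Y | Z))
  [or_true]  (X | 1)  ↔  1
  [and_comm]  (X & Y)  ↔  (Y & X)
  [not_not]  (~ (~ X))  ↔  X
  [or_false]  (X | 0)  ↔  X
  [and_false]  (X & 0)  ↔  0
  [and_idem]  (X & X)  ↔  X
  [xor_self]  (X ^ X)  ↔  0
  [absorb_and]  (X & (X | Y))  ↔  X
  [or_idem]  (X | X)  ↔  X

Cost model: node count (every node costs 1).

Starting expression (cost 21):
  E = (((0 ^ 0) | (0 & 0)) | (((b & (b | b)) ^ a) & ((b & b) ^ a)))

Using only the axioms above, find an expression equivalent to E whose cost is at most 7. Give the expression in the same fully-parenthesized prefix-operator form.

((0 ^ 0) | (b ^ a))   [cost 7]

step 1: or_idem (→) rewrites (b | b) into b, now (((0 ^ 0) | (0 & 0)) | (((b & b) ^ a) & ((b & b) ^ a)))
step 2: and_idem (→) rewrites (((b & b) ^ a) & ((b & b) ^ a)) into ((b & b) ^ a), now (((0 ^ 0) | (0 & 0)) | ((b & b) ^ a))
step 3: and_idem (→) rewrites (0 & 0) into 0, now (((0 ^ 0) | 0) | ((b & b) ^ a))
step 4: or_false (→) rewrites ((0 ^ 0) | 0) into (0 ^ 0), now ((0 ^ 0) | ((b & b) ^ a))
step 5: and_idem (→) rewrites (b & b) into b, reaching cost 7 (bound 7)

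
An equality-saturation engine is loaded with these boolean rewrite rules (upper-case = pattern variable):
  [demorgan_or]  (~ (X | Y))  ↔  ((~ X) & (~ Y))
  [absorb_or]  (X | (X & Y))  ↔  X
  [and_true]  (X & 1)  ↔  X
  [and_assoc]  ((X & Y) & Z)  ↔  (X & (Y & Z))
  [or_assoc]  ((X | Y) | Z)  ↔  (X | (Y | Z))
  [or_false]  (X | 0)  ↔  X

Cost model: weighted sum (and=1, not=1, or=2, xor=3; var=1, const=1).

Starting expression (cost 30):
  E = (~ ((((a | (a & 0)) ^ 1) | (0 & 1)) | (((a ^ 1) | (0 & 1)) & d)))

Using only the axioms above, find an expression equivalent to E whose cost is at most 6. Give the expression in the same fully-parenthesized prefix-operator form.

(~ (a ^ 1))   [cost 6]

step 1: absorb_or (→) rewrites (a | (a & 0)) into a, now (~ (((a ^ 1) | (0 & 1)) | (((a ^ 1) | (0 & 1)) & d)))
step 2: absorb_or (→) rewrites (((a ^ 1) | (0 & 1)) | (((a ^ 1) | (0 & 1)) & d)) into ((a ^ 1) | (0 & 1)), now (~ ((a ^ 1) | (0 & 1)))
step 3: and_true (→) rewrites (0 & 1) into 0, now (~ ((a ^ 1) | 0))
step 4: or_false (→) rewrites ((a ^ 1) | 0) into (a ^ 1), reaching cost 6 (bound 6)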